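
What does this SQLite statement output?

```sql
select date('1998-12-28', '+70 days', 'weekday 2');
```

1999-03-09

Applying '+70 days' to 1998-12-28: counting 70 days forward gives 1999-03-08.
`weekday 2` advances to the next Tuesday; 1999-03-08 is a Monday, so it moves forward to 1999-03-09.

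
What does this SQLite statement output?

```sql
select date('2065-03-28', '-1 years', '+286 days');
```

2065-01-08

Adding -1 year to 2065-03-28 gives 2064-03-28.
Applying '+286 days' to 2064-03-28: counting 286 days forward gives 2065-01-08.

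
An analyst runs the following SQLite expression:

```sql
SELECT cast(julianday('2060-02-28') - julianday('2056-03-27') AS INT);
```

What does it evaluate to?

4 days remain in March 2056 after the 27th (31 − 27).
Full months from April 2056 through January 2060 contribute their day counts.
Then 28 days into February 2060.
Total: 4 + 30 + 31 + 30 + 31 + 31 + 30 + 31 + 30 + 31 + 31 + 28 + 31 + 30 + 31 + 30 + 31 + 31 + 30 + 31 + 30 + 31 + 31 + 28 + 31 + 30 + 31 + 30 + 31 + 31 + 30 + 31 + 30 + 31 + 31 + 28 + 31 + 30 + 31 + 30 + 31 + 31 + 30 + 31 + 30 + 31 + 31 + 28 = 1433.

1433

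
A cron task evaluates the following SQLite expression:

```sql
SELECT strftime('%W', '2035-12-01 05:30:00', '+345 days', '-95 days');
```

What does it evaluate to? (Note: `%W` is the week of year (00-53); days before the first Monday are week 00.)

First apply '+345 days', '-95 days': 2035-12-01 05:30:00 → 2036-08-07 05:30:00.
2036-08-07 is a Thursday. SQLite's %W counts Mondays since the year started; the result is 31.

31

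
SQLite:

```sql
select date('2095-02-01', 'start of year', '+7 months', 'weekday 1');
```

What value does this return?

`start of year` rewinds 2095-02-01 to 2095-01-01.
Adding +7 months to 2095-01-01 gives 2095-08-01.
`weekday 1` advances to the next Monday; 2095-08-01 is already a Monday, so it stays at 2095-08-01.

2095-08-01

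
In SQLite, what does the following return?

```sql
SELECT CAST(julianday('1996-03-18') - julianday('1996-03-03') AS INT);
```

15

Both dates are in March 1996: 18 − 3 = 15.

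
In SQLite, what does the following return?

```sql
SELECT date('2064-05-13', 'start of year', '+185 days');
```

2064-07-04

`start of year` rewinds 2064-05-13 to 2064-01-01.
Applying '+185 days' to 2064-01-01: counting 185 days forward gives 2064-07-04.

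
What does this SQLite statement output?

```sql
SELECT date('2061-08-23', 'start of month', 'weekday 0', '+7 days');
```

2061-08-14

`start of month` rewinds 2061-08-23 to 2061-08-01.
`weekday 0` advances to the next Sunday; 2061-08-01 is a Monday, so it moves forward to 2061-08-07.
Advancing 7 more days within August lands on 2061-08-14.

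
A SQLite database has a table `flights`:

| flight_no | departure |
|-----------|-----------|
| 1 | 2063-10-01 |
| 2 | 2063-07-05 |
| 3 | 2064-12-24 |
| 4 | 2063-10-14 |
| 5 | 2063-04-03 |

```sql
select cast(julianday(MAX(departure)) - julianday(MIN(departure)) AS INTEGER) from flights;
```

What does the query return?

631

MIN = 2063-04-03, MAX = 2064-12-24.
27 days remain in April 2063 after the 3rd (30 − 3).
Full months from May 2063 through November 2064 contribute their day counts.
Then 24 days into December 2064.
Total: 27 + 31 + 30 + 31 + 31 + 30 + 31 + 30 + 31 + 31 + 29 + 31 + 30 + 31 + 30 + 31 + 31 + 30 + 31 + 30 + 24 = 631.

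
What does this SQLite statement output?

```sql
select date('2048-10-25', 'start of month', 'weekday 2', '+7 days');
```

`start of month` rewinds 2048-10-25 to 2048-10-01.
`weekday 2` advances to the next Tuesday; 2048-10-01 is a Thursday, so it moves forward to 2048-10-06.
Advancing 7 more days within October lands on 2048-10-13.

2048-10-13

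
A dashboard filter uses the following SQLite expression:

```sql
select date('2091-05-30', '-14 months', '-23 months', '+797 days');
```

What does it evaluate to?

2090-07-06

Adding -14 months to 2091-05-30 gives 2090-03-30.
Adding -23 months to 2090-03-30 gives 2088-04-30.
Applying '+797 days' to 2088-04-30: counting 797 days forward gives 2090-07-06.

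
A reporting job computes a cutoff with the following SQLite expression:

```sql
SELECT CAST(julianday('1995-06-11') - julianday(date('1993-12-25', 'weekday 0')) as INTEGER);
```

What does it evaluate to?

532

`weekday 0` advances to the next Sunday; 1993-12-25 is a Saturday, so it moves forward to 1993-12-26.
5 days remain in December 1993 after the 26th (31 − 26).
Full months from January 1994 through May 1995 contribute their day counts.
Then 11 days into June 1995.
Total: 5 + 31 + 28 + 31 + 30 + 31 + 30 + 31 + 31 + 30 + 31 + 30 + 31 + 31 + 28 + 31 + 30 + 31 + 11 = 532.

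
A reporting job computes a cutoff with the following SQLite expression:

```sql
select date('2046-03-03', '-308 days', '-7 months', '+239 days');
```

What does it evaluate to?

2045-05-26

Applying '-308 days' to 2046-03-03: counting 308 days back gives 2045-04-29.
Adding -7 months to 2045-04-29 gives 2044-09-29.
Applying '+239 days' to 2044-09-29: counting 239 days forward gives 2045-05-26.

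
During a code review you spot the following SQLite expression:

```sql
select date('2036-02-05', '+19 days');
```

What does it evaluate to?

Advancing 19 more days within February lands on 2036-02-24.

2036-02-24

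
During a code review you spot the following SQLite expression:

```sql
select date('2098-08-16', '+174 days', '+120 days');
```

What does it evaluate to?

2099-06-06

Applying '+174 days' to 2098-08-16: counting 174 days forward gives 2099-02-06.
Applying '+120 days' to 2099-02-06: counting 120 days forward gives 2099-06-06.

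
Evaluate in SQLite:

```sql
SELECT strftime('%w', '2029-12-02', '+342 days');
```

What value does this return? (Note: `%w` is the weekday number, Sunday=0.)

6

First apply '+342 days': 2029-12-02 → 2030-11-09.
2030-11-09 is a Saturday; with Sunday=0 that is 6.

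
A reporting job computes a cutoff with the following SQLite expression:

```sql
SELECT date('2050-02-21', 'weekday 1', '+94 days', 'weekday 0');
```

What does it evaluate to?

`weekday 1` advances to the next Monday; 2050-02-21 is already a Monday, so it stays at 2050-02-21.
Applying '+94 days' to 2050-02-21: counting 94 days forward gives 2050-05-26.
`weekday 0` advances to the next Sunday; 2050-05-26 is a Thursday, so it moves forward to 2050-05-29.

2050-05-29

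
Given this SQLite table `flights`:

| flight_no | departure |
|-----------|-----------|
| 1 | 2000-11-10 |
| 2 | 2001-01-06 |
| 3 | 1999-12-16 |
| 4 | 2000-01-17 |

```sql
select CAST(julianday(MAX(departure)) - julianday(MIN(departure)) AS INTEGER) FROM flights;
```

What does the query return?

387

MIN = 1999-12-16, MAX = 2001-01-06.
15 days remain in December 1999 after the 16th (31 − 16).
Full months from January 2000 through December 2000 contribute their day counts.
Then 6 days into January 2001.
Total: 15 + 31 + 29 + 31 + 30 + 31 + 30 + 31 + 31 + 30 + 31 + 30 + 31 + 6 = 387.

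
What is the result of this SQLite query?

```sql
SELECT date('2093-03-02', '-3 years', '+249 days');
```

2090-11-06

Adding -3 years to 2093-03-02 gives 2090-03-02.
Applying '+249 days' to 2090-03-02: counting 249 days forward gives 2090-11-06.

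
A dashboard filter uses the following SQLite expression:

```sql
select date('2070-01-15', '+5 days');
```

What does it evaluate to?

Advancing 5 more days within January lands on 2070-01-20.

2070-01-20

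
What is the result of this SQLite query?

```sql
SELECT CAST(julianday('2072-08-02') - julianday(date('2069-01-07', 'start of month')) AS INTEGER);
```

1309

`start of month` rewinds 2069-01-07 to 2069-01-01.
30 days remain in January 2069 after the 1st (31 − 1).
Full months from February 2069 through July 2072 contribute their day counts.
Then 2 days into August 2072.
Total: 30 + 28 + 31 + 30 + 31 + 30 + 31 + 31 + 30 + 31 + 30 + 31 + 31 + 28 + 31 + 30 + 31 + 30 + 31 + 31 + 30 + 31 + 30 + 31 + 31 + 28 + 31 + 30 + 31 + 30 + 31 + 31 + 30 + 31 + 30 + 31 + 31 + 29 + 31 + 30 + 31 + 30 + 31 + 2 = 1309.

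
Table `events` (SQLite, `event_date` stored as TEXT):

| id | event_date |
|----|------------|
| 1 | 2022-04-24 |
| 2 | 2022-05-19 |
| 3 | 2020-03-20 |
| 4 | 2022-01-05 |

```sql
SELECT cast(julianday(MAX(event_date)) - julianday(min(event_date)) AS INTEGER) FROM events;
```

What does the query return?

790

MIN = 2020-03-20, MAX = 2022-05-19.
11 days remain in March 2020 after the 20th (31 − 20).
Full months from April 2020 through April 2022 contribute their day counts.
Then 19 days into May 2022.
Total: 11 + 30 + 31 + 30 + 31 + 31 + 30 + 31 + 30 + 31 + 31 + 28 + 31 + 30 + 31 + 30 + 31 + 31 + 30 + 31 + 30 + 31 + 31 + 28 + 31 + 30 + 19 = 790.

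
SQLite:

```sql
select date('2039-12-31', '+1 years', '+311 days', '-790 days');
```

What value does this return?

Adding +1 year to 2039-12-31 gives 2040-12-31.
Applying '+311 days' to 2040-12-31: counting 311 days forward gives 2041-11-07.
Applying '-790 days' to 2041-11-07: counting 790 days back gives 2039-09-09.

2039-09-09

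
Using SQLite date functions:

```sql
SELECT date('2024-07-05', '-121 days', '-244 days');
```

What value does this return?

2023-07-06

Applying '-121 days' to 2024-07-05: counting 121 days back gives 2024-03-06.
Applying '-244 days' to 2024-03-06: counting 244 days back gives 2023-07-06.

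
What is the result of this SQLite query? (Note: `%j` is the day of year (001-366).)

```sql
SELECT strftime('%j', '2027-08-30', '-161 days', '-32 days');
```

049

First apply '-161 days', '-32 days': 2027-08-30 → 2027-02-18.
Day-of-year for 2027-02-18: days since 2027-01-01 inclusive = 49, zero-padded to 049.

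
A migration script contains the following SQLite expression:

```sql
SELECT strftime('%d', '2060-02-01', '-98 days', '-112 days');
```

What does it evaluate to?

First apply '-98 days', '-112 days': 2060-02-01 → 2059-07-06.
`%d` extracts the 2-digit day of month: 06.

06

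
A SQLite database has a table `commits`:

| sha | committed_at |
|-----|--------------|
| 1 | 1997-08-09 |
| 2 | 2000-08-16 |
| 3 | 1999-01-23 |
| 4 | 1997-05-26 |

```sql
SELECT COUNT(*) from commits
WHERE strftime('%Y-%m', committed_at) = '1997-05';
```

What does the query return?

1

Rows with year-month 1997-05: 1997-05-26 → 1.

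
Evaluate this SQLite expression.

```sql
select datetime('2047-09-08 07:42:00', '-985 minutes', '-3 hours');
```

2047-09-07 12:17:00

985 minutes = 16h 25m; -985 minutes from 2047-09-08 07:42:00 is 2047-09-07 15:17:00 (crosses midnight).
-3 hours from 2047-09-07 15:17:00 is 2047-09-07 12:17:00.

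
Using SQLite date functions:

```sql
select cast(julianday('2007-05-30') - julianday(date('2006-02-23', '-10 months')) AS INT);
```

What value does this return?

Adding -10 months to 2006-02-23 gives 2005-04-23.
7 days remain in April 2005 after the 23rd (30 − 23).
Full months from May 2005 through April 2007 contribute their day counts.
Then 30 days into May 2007.
Total: 7 + 31 + 30 + 31 + 31 + 30 + 31 + 30 + 31 + 31 + 28 + 31 + 30 + 31 + 30 + 31 + 31 + 30 + 31 + 30 + 31 + 31 + 28 + 31 + 30 + 30 = 767.

767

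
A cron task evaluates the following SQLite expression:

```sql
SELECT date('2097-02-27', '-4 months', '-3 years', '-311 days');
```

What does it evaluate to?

2092-12-20

Adding -4 months to 2097-02-27 gives 2096-10-27.
Adding -3 years to 2096-10-27 gives 2093-10-27.
Applying '-311 days' to 2093-10-27: counting 311 days back gives 2092-12-20.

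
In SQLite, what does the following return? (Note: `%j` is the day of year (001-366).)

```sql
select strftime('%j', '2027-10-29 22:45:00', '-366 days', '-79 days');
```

222

First apply '-366 days', '-79 days': 2027-10-29 22:45:00 → 2026-08-10 22:45:00.
Day-of-year for 2026-08-10: days since 2026-01-01 inclusive = 222, zero-padded to 222.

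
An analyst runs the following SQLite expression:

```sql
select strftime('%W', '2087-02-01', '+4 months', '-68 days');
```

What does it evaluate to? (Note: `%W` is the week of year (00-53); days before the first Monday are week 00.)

12

First apply '+4 months', '-68 days': 2087-02-01 → 2087-03-25.
2087-03-25 is a Tuesday. SQLite's %W counts Mondays since the year started; the result is 12.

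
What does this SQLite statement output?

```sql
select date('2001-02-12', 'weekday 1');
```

2001-02-12

`weekday 1` advances to the next Monday; 2001-02-12 is already a Monday, so it stays at 2001-02-12.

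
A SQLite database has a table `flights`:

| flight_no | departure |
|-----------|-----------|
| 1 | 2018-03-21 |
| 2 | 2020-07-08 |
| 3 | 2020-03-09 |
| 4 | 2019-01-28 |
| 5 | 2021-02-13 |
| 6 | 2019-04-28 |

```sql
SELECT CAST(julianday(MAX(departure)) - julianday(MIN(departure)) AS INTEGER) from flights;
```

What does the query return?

MIN = 2018-03-21, MAX = 2021-02-13.
10 days remain in March 2018 after the 21st (31 − 21).
Full months from April 2018 through January 2021 contribute their day counts.
Then 13 days into February 2021.
Total: 10 + 30 + 31 + 30 + 31 + 31 + 30 + 31 + 30 + 31 + 31 + 28 + 31 + 30 + 31 + 30 + 31 + 31 + 30 + 31 + 30 + 31 + 31 + 29 + 31 + 30 + 31 + 30 + 31 + 31 + 30 + 31 + 30 + 31 + 31 + 13 = 1060.

1060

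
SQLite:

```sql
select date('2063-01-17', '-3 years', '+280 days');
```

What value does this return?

2060-10-23

Adding -3 years to 2063-01-17 gives 2060-01-17.
Applying '+280 days' to 2060-01-17: counting 280 days forward gives 2060-10-23.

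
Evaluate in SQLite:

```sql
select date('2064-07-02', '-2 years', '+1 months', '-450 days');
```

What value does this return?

Adding -2 years to 2064-07-02 gives 2062-07-02.
Adding +1 month to 2062-07-02 gives 2062-08-02.
Applying '-450 days' to 2062-08-02: counting 450 days back gives 2061-05-09.

2061-05-09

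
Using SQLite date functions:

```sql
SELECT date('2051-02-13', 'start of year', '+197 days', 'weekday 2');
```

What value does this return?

`start of year` rewinds 2051-02-13 to 2051-01-01.
Applying '+197 days' to 2051-01-01: counting 197 days forward gives 2051-07-17.
`weekday 2` advances to the next Tuesday; 2051-07-17 is a Monday, so it moves forward to 2051-07-18.

2051-07-18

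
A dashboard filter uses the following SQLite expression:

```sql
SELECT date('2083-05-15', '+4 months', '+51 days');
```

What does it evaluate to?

2083-11-05

Adding +4 months to 2083-05-15 gives 2083-09-15.
Applying '+51 days' to 2083-09-15: counting 51 days forward gives 2083-11-05.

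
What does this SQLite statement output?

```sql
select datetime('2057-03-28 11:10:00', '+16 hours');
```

+16 hours from 2057-03-28 11:10:00 is 2057-03-29 03:10:00 (crosses midnight).

2057-03-29 03:10:00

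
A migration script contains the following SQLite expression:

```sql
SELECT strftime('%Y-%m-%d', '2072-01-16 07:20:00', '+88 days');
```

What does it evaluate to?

First apply '+88 days': 2072-01-16 07:20:00 → 2072-04-13 07:20:00.
`%Y-%m-%d` extracts the ISO date: 2072-04-13.

2072-04-13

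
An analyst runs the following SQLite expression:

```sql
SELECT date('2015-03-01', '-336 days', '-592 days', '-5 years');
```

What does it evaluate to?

2007-08-15

Applying '-336 days' to 2015-03-01: counting 336 days back gives 2014-03-30.
Applying '-592 days' to 2014-03-30: counting 592 days back gives 2012-08-15.
Adding -5 years to 2012-08-15 gives 2007-08-15.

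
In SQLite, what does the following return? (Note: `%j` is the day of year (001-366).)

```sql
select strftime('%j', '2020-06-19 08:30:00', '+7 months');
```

019

First apply '+7 months': 2020-06-19 08:30:00 → 2021-01-19 08:30:00.
Day-of-year for 2021-01-19: days since 2021-01-01 inclusive = 19, zero-padded to 019.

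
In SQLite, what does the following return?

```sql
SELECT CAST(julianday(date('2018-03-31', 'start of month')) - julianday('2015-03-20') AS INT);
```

`start of month` rewinds 2018-03-31 to 2018-03-01.
11 days remain in March 2015 after the 20th (31 − 20).
Full months from April 2015 through February 2018 contribute their day counts.
Then 1 day into March 2018.
Total: 11 + 30 + 31 + 30 + 31 + 31 + 30 + 31 + 30 + 31 + 31 + 29 + 31 + 30 + 31 + 30 + 31 + 31 + 30 + 31 + 30 + 31 + 31 + 28 + 31 + 30 + 31 + 30 + 31 + 31 + 30 + 31 + 30 + 31 + 31 + 28 + 1 = 1077.

1077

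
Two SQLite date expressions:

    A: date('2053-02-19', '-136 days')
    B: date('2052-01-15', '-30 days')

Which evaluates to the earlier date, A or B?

A = 2052-10-06.
B = 2051-12-16.
B is earlier.

B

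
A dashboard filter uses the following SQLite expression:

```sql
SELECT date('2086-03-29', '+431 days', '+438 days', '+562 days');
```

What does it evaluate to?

Applying '+431 days' to 2086-03-29: counting 431 days forward gives 2087-06-03.
Applying '+438 days' to 2087-06-03: counting 438 days forward gives 2088-08-14.
Applying '+562 days' to 2088-08-14: counting 562 days forward gives 2090-02-27.

2090-02-27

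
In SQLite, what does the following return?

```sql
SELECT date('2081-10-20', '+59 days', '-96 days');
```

2081-09-13

Applying '+59 days' to 2081-10-20: counting 59 days forward gives 2081-12-18.
Applying '-96 days' to 2081-12-18: counting 96 days back gives 2081-09-13.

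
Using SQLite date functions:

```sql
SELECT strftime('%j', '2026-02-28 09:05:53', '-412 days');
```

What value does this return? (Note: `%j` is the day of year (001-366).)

First apply '-412 days': 2026-02-28 09:05:53 → 2025-01-12 09:05:53.
Day-of-year for 2025-01-12: days since 2025-01-01 inclusive = 12, zero-padded to 012.

012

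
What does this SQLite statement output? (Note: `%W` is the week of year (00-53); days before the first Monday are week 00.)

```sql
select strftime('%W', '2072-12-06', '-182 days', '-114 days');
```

First apply '-182 days', '-114 days': 2072-12-06 → 2072-02-14.
2072-02-14 is a Sunday. SQLite's %W counts Mondays since the year started; the result is 06.

06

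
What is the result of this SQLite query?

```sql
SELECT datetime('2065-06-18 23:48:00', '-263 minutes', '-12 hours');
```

2065-06-18 07:25:00

263 minutes = 4h 23m; -263 minutes from 2065-06-18 23:48:00 is 2065-06-18 19:25:00.
-12 hours from 2065-06-18 19:25:00 is 2065-06-18 07:25:00.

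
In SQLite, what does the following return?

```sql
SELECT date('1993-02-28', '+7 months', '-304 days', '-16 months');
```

1991-07-28

Adding +7 months to 1993-02-28 gives 1993-09-28.
Applying '-304 days' to 1993-09-28: counting 304 days back gives 1992-11-28.
Adding -16 months to 1992-11-28 gives 1991-07-28.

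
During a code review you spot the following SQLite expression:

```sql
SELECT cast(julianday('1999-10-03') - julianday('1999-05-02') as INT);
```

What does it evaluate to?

29 days remain in May 1999 after the 2nd (31 − 2).
June 1999: 30 days.
July 1999: 31 days.
August 1999: 31 days.
September 1999: 30 days.
Then 3 days into October 1999.
Total: 29 + 30 + 31 + 31 + 30 + 3 = 154.

154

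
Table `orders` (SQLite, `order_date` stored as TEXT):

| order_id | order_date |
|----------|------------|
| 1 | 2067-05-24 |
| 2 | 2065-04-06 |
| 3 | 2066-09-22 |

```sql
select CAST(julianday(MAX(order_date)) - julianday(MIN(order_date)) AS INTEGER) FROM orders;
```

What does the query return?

778

MIN = 2065-04-06, MAX = 2067-05-24.
24 days remain in April 2065 after the 6th (30 − 6).
Full months from May 2065 through April 2067 contribute their day counts.
Then 24 days into May 2067.
Total: 24 + 31 + 30 + 31 + 31 + 30 + 31 + 30 + 31 + 31 + 28 + 31 + 30 + 31 + 30 + 31 + 31 + 30 + 31 + 30 + 31 + 31 + 28 + 31 + 30 + 24 = 778.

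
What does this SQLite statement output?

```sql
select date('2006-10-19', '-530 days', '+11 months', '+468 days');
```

2007-07-19

Applying '-530 days' to 2006-10-19: counting 530 days back gives 2005-05-07.
Adding +11 months to 2005-05-07 gives 2006-04-07.
Applying '+468 days' to 2006-04-07: counting 468 days forward gives 2007-07-19.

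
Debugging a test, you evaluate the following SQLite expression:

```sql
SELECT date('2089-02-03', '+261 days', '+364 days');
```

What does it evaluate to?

Applying '+261 days' to 2089-02-03: counting 261 days forward gives 2089-10-22.
Applying '+364 days' to 2089-10-22: counting 364 days forward gives 2090-10-21.

2090-10-21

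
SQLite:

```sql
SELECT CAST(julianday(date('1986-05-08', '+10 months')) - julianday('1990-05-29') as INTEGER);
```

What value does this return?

-1178

Adding +10 months to 1986-05-08 gives 1987-03-08.
23 days remain in March 1987 after the 8th (31 − 8).
Full months from April 1987 through April 1990 contribute their day counts.
Then 29 days into May 1990.
Total: 23 + 30 + 31 + 30 + 31 + 31 + 30 + 31 + 30 + 31 + 31 + 29 + 31 + 30 + 31 + 30 + 31 + 31 + 30 + 31 + 30 + 31 + 31 + 28 + 31 + 30 + 31 + 30 + 31 + 31 + 30 + 31 + 30 + 31 + 31 + 28 + 31 + 30 + 29 = 1178.
The subtraction is earlier − later, so the result is −1178 → -1178.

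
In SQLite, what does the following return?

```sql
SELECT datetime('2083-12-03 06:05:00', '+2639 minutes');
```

2083-12-05 02:04:00

2639 minutes = 43h 59m; +2639 minutes from 2083-12-03 06:05:00 is 2083-12-05 02:04:00 (crosses midnight).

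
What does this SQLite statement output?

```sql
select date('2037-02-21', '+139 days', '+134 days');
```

2037-11-21

Applying '+139 days' to 2037-02-21: counting 139 days forward gives 2037-07-10.
Applying '+134 days' to 2037-07-10: counting 134 days forward gives 2037-11-21.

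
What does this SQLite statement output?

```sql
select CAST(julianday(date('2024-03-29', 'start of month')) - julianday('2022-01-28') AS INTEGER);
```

`start of month` rewinds 2024-03-29 to 2024-03-01.
3 days remain in January 2022 after the 28th (31 − 28).
Full months from February 2022 through February 2024 contribute their day counts.
Then 1 day into March 2024.
Total: 3 + 28 + 31 + 30 + 31 + 30 + 31 + 31 + 30 + 31 + 30 + 31 + 31 + 28 + 31 + 30 + 31 + 30 + 31 + 31 + 30 + 31 + 30 + 31 + 31 + 29 + 1 = 763.

763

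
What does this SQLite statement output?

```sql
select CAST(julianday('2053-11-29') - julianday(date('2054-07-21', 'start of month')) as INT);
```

-214

`start of month` rewinds 2054-07-21 to 2054-07-01.
1 day remains in November 2053 after the 29th (30 − 29).
Full months from December 2053 through June 2054 contribute their day counts.
Then 1 day into July 2054.
Total: 1 + 31 + 31 + 28 + 31 + 30 + 31 + 30 + 1 = 214.
The subtraction is earlier − later, so the result is −214 → -214.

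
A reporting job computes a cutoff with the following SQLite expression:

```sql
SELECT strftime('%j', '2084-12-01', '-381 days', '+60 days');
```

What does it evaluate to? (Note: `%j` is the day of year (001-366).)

First apply '-381 days', '+60 days': 2084-12-01 → 2084-01-15.
Day-of-year for 2084-01-15: days since 2084-01-01 inclusive = 15, zero-padded to 015.

015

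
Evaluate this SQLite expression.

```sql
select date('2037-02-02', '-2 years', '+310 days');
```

Adding -2 years to 2037-02-02 gives 2035-02-02.
Applying '+310 days' to 2035-02-02: counting 310 days forward gives 2035-12-09.

2035-12-09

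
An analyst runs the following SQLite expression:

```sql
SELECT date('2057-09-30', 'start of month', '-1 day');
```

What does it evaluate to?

`start of month` rewinds 2057-09-30 to 2057-09-01.
Going back 1 day from 2057-09-01 reaches 2057-08-31 (last day of August, 31 days).

2057-08-31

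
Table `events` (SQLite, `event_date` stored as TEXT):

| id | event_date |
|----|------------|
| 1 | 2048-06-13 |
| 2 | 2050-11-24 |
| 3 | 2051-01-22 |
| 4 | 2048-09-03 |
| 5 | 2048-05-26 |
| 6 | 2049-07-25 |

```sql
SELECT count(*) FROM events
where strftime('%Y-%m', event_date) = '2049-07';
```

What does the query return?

Rows with year-month 2049-07: 2049-07-25 → 1.

1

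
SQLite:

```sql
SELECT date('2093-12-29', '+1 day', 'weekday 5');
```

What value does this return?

2094-01-01

Advancing 1 more day within December lands on 2093-12-30.
`weekday 5` advances to the next Friday; 2093-12-30 is a Wednesday, so it moves forward to 2094-01-01.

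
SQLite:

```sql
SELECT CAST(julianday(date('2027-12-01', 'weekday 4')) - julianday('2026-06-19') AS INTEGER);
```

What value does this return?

531

`weekday 4` advances to the next Thursday; 2027-12-01 is a Wednesday, so it moves forward to 2027-12-02.
11 days remain in June 2026 after the 19th (30 − 19).
Full months from July 2026 through November 2027 contribute their day counts.
Then 2 days into December 2027.
Total: 11 + 31 + 31 + 30 + 31 + 30 + 31 + 31 + 28 + 31 + 30 + 31 + 30 + 31 + 31 + 30 + 31 + 30 + 2 = 531.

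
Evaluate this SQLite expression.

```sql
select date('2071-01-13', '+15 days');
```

Advancing 15 more days within January lands on 2071-01-28.

2071-01-28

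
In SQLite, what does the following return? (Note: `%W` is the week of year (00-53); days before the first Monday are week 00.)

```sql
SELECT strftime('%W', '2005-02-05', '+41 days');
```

First apply '+41 days': 2005-02-05 → 2005-03-18.
2005-03-18 is a Friday. SQLite's %W counts Mondays since the year started; the result is 11.

11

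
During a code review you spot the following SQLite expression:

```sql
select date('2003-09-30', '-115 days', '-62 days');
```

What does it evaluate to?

Applying '-115 days' to 2003-09-30: counting 115 days back gives 2003-06-07.
Applying '-62 days' to 2003-06-07: counting 62 days back gives 2003-04-06.

2003-04-06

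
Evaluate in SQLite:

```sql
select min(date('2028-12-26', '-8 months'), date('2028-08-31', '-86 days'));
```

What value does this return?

2028-04-26

date('2028-12-26', '-8 months') → 2028-04-26.
date('2028-08-31', '-86 days') → 2028-06-06.
Earlier of the two is 2028-04-26.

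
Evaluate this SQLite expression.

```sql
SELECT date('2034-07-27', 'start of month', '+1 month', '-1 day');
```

2034-07-31

`start of month` rewinds 2034-07-27 to 2034-07-01.
Adding +1 month to 2034-07-01 gives 2034-08-01.
Going back 1 day from 2034-08-01 reaches 2034-07-31 (last day of July, 31 days).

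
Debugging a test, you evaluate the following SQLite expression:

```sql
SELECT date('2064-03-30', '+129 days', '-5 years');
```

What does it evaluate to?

2059-08-06

Applying '+129 days' to 2064-03-30: counting 129 days forward gives 2064-08-06.
Adding -5 years to 2064-08-06 gives 2059-08-06.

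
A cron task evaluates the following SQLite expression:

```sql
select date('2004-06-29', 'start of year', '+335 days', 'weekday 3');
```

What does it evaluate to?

`start of year` rewinds 2004-06-29 to 2004-01-01.
Applying '+335 days' to 2004-01-01: counting 335 days forward gives 2004-12-01.
`weekday 3` advances to the next Wednesday; 2004-12-01 is already a Wednesday, so it stays at 2004-12-01.

2004-12-01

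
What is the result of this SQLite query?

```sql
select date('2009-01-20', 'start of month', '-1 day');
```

2008-12-31

`start of month` rewinds 2009-01-20 to 2009-01-01.
Going back 1 day from 2009-01-01 reaches 2008-12-31 (last day of December, 31 days).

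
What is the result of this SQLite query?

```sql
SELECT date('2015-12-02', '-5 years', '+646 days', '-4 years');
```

2008-09-08

Adding -5 years to 2015-12-02 gives 2010-12-02.
Applying '+646 days' to 2010-12-02: counting 646 days forward gives 2012-09-08.
Adding -4 years to 2012-09-08 gives 2008-09-08.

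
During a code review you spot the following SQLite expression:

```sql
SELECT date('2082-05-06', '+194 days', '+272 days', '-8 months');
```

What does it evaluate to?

2082-12-15

Applying '+194 days' to 2082-05-06: counting 194 days forward gives 2082-11-16.
Applying '+272 days' to 2082-11-16: counting 272 days forward gives 2083-08-15.
Adding -8 months to 2083-08-15 gives 2082-12-15.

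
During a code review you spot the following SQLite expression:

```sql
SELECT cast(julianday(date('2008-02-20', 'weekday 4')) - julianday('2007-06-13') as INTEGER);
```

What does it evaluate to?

`weekday 4` advances to the next Thursday; 2008-02-20 is a Wednesday, so it moves forward to 2008-02-21.
17 days remain in June 2007 after the 13th (30 − 13).
Full months from July 2007 through January 2008 contribute their day counts.
Then 21 days into February 2008.
Total: 17 + 31 + 31 + 30 + 31 + 30 + 31 + 31 + 21 = 253.

253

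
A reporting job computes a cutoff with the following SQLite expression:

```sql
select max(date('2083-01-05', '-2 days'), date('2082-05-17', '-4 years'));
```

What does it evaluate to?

2083-01-03

date('2083-01-05', '-2 days') → 2083-01-03.
date('2082-05-17', '-4 years') → 2078-05-17.
Later of the two is 2083-01-03.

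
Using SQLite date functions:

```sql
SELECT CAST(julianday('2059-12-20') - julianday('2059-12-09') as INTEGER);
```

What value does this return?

Both dates are in December 2059: 20 − 9 = 11.

11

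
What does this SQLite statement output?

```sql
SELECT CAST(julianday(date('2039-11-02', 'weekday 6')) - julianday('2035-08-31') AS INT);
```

`weekday 6` advances to the next Saturday; 2039-11-02 is a Wednesday, so it moves forward to 2039-11-05.
0 days remain in August 2035 after the 31st (31 − 31).
Full months from September 2035 through October 2039 contribute their day counts.
Then 5 days into November 2039.
Total: 0 + 30 + 31 + 30 + 31 + 31 + 29 + 31 + 30 + 31 + 30 + 31 + 31 + 30 + 31 + 30 + 31 + 31 + 28 + 31 + 30 + 31 + 30 + 31 + 31 + 30 + 31 + 30 + 31 + 31 + 28 + 31 + 30 + 31 + 30 + 31 + 31 + 30 + 31 + 30 + 31 + 31 + 28 + 31 + 30 + 31 + 30 + 31 + 31 + 30 + 31 + 5 = 1527.

1527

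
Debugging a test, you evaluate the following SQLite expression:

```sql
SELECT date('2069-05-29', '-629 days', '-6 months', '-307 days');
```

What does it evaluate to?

Applying '-629 days' to 2069-05-29: counting 629 days back gives 2067-09-08.
Adding -6 months to 2067-09-08 gives 2067-03-08.
Applying '-307 days' to 2067-03-08: counting 307 days back gives 2066-05-05.

2066-05-05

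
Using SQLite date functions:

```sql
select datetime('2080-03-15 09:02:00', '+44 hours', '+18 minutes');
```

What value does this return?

+44 hours from 2080-03-15 09:02:00 is 2080-03-17 05:02:00 (crosses midnight).
+18 minutes from 2080-03-17 05:02:00 is 2080-03-17 05:20:00.

2080-03-17 05:20:00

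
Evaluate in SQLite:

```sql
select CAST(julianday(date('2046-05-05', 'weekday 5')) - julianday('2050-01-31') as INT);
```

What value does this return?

`weekday 5` advances to the next Friday; 2046-05-05 is a Saturday, so it moves forward to 2046-05-11.
20 days remain in May 2046 after the 11th (31 − 11).
Full months from June 2046 through December 2049 contribute their day counts.
Then 31 days into January 2050.
Total: 20 + 30 + 31 + 31 + 30 + 31 + 30 + 31 + 31 + 28 + 31 + 30 + 31 + 30 + 31 + 31 + 30 + 31 + 30 + 31 + 31 + 29 + 31 + 30 + 31 + 30 + 31 + 31 + 30 + 31 + 30 + 31 + 31 + 28 + 31 + 30 + 31 + 30 + 31 + 31 + 30 + 31 + 30 + 31 + 31 = 1361.
The subtraction is earlier − later, so the result is −1361 → -1361.

-1361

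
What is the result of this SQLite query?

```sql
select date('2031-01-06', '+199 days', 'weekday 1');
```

2031-07-28

Applying '+199 days' to 2031-01-06: counting 199 days forward gives 2031-07-24.
`weekday 1` advances to the next Monday; 2031-07-24 is a Thursday, so it moves forward to 2031-07-28.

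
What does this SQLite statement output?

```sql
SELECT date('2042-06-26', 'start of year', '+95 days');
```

`start of year` rewinds 2042-06-26 to 2042-01-01.
Applying '+95 days' to 2042-01-01: counting 95 days forward gives 2042-04-06.

2042-04-06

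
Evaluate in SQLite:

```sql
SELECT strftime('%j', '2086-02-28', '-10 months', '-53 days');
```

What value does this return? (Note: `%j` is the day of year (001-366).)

065

First apply '-10 months', '-53 days': 2086-02-28 → 2085-03-06.
Day-of-year for 2085-03-06: days since 2085-01-01 inclusive = 65, zero-padded to 065.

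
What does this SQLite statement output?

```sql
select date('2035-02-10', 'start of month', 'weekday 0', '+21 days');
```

`start of month` rewinds 2035-02-10 to 2035-02-01.
`weekday 0` advances to the next Sunday; 2035-02-01 is a Thursday, so it moves forward to 2035-02-04.
Advancing 21 more days within February lands on 2035-02-25.

2035-02-25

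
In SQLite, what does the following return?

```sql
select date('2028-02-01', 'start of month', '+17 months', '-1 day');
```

2029-06-30

`start of month` rewinds 2028-02-01 to 2028-02-01.
Adding +17 months to 2028-02-01 gives 2029-07-01.
Going back 1 day from 2029-07-01 reaches 2029-06-30 (last day of June, 30 days).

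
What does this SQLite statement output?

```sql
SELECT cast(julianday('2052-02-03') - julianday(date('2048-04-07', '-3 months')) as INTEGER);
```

Adding -3 months to 2048-04-07 gives 2048-01-07.
24 days remain in January 2048 after the 7th (31 − 7).
Full months from February 2048 through January 2052 contribute their day counts.
Then 3 days into February 2052.
Total: 24 + 29 + 31 + 30 + 31 + 30 + 31 + 31 + 30 + 31 + 30 + 31 + 31 + 28 + 31 + 30 + 31 + 30 + 31 + 31 + 30 + 31 + 30 + 31 + 31 + 28 + 31 + 30 + 31 + 30 + 31 + 31 + 30 + 31 + 30 + 31 + 31 + 28 + 31 + 30 + 31 + 30 + 31 + 31 + 30 + 31 + 30 + 31 + 31 + 3 = 1488.

1488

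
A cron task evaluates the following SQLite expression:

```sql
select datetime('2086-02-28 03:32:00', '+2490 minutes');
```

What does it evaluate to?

2086-03-01 21:02:00

2490 minutes = 41h 30m; +2490 minutes from 2086-02-28 03:32:00 is 2086-03-01 21:02:00 (crosses midnight).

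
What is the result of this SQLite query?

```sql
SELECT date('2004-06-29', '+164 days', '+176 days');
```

2005-06-04

Applying '+164 days' to 2004-06-29: counting 164 days forward gives 2004-12-10.
Applying '+176 days' to 2004-12-10: counting 176 days forward gives 2005-06-04.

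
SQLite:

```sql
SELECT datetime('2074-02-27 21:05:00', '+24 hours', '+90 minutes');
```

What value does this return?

2074-02-28 22:35:00

+24 hours from 2074-02-27 21:05:00 is 2074-02-28 21:05:00 (crosses midnight).
90 minutes = 1h 30m; +90 minutes from 2074-02-28 21:05:00 is 2074-02-28 22:35:00.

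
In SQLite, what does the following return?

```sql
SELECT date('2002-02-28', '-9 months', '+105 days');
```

Adding -9 months to 2002-02-28 gives 2001-05-28.
Applying '+105 days' to 2001-05-28: counting 105 days forward gives 2001-09-10.

2001-09-10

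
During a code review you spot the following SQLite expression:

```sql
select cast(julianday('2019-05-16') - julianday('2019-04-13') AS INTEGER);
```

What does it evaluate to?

17 days remain in April 2019 after the 13th (30 − 13).
Then 16 days into May 2019.
Total: 17 + 16 = 33.

33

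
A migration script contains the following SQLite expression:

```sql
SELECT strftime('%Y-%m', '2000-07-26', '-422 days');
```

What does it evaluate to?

1999-05

First apply '-422 days': 2000-07-26 → 1999-05-31.
`%Y-%m` extracts the year-month: 1999-05.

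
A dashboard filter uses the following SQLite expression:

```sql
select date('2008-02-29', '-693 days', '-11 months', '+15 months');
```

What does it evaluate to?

2006-08-07

Applying '-693 days' to 2008-02-29: counting 693 days back gives 2006-04-07.
Adding -11 months to 2006-04-07 gives 2005-05-07.
Adding +15 months to 2005-05-07 gives 2006-08-07.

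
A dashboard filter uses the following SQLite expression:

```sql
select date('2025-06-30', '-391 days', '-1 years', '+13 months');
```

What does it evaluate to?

2024-07-04

Applying '-391 days' to 2025-06-30: counting 391 days back gives 2024-06-04.
Adding -1 year to 2024-06-04 gives 2023-06-04.
Adding +13 months to 2023-06-04 gives 2024-07-04.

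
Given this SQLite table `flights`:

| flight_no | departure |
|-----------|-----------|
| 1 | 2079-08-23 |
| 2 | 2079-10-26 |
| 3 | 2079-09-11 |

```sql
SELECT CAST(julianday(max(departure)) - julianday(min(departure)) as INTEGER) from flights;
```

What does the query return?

64

MIN = 2079-08-23, MAX = 2079-10-26.
8 days remain in August 2079 after the 23rd (31 − 23).
September 2079: 30 days.
Then 26 days into October 2079.
Total: 8 + 30 + 26 = 64.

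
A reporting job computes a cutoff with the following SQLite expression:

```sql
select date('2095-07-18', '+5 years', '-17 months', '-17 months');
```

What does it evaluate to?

Adding +5 years to 2095-07-18 gives 2100-07-18.
Adding -17 months to 2100-07-18 gives 2099-02-18.
Adding -17 months to 2099-02-18 gives 2097-09-18.

2097-09-18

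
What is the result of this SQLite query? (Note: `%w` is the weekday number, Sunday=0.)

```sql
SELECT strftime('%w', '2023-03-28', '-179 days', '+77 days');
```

First apply '-179 days', '+77 days': 2023-03-28 → 2022-12-16.
2022-12-16 is a Friday; with Sunday=0 that is 5.

5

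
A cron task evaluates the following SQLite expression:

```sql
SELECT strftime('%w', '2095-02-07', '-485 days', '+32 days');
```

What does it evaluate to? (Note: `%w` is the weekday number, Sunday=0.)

3

First apply '-485 days', '+32 days': 2095-02-07 → 2093-11-11.
2093-11-11 is a Wednesday; with Sunday=0 that is 3.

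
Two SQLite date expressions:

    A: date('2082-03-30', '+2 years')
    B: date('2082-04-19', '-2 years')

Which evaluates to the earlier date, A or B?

A = 2084-03-30.
B = 2080-04-19.
B is earlier.

B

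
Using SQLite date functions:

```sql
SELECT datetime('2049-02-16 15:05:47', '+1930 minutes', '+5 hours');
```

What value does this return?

2049-02-18 04:15:47

1930 minutes = 32h 10m; +1930 minutes from 2049-02-16 15:05:47 is 2049-02-17 23:15:47 (crosses midnight).
+5 hours from 2049-02-17 23:15:47 is 2049-02-18 04:15:47 (crosses midnight).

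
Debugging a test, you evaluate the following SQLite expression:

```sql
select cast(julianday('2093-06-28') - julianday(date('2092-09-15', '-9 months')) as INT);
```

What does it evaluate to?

Adding -9 months to 2092-09-15 gives 2091-12-15.
16 days remain in December 2091 after the 15th (31 − 15).
Full months from January 2092 through May 2093 contribute their day counts.
Then 28 days into June 2093.
Total: 16 + 31 + 29 + 31 + 30 + 31 + 30 + 31 + 31 + 30 + 31 + 30 + 31 + 31 + 28 + 31 + 30 + 31 + 28 = 561.

561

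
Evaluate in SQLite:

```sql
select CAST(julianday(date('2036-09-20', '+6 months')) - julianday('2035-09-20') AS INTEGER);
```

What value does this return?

Adding +6 months to 2036-09-20 gives 2037-03-20.
10 days remain in September 2035 after the 20th (30 − 20).
Full months from October 2035 through February 2037 contribute their day counts.
Then 20 days into March 2037.
Total: 10 + 31 + 30 + 31 + 31 + 29 + 31 + 30 + 31 + 30 + 31 + 31 + 30 + 31 + 30 + 31 + 31 + 28 + 20 = 547.

547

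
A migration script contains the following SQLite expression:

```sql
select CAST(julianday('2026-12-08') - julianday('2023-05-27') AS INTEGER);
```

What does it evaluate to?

4 days remain in May 2023 after the 27th (31 − 27).
Full months from June 2023 through November 2026 contribute their day counts.
Then 8 days into December 2026.
Total: 4 + 30 + 31 + 31 + 30 + 31 + 30 + 31 + 31 + 29 + 31 + 30 + 31 + 30 + 31 + 31 + 30 + 31 + 30 + 31 + 31 + 28 + 31 + 30 + 31 + 30 + 31 + 31 + 30 + 31 + 30 + 31 + 31 + 28 + 31 + 30 + 31 + 30 + 31 + 31 + 30 + 31 + 30 + 8 = 1291.

1291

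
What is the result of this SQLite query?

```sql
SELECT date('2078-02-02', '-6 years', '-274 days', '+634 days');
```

2073-01-27

Adding -6 years to 2078-02-02 gives 2072-02-02.
Applying '-274 days' to 2072-02-02: counting 274 days back gives 2071-05-04.
Applying '+634 days' to 2071-05-04: counting 634 days forward gives 2073-01-27.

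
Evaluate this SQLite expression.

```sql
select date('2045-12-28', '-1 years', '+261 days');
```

Adding -1 year to 2045-12-28 gives 2044-12-28.
Applying '+261 days' to 2044-12-28: counting 261 days forward gives 2045-09-15.

2045-09-15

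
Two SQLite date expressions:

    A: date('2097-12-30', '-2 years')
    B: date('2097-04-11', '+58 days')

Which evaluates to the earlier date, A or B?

A

A = 2095-12-30.
B = 2097-06-08.
A is earlier.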